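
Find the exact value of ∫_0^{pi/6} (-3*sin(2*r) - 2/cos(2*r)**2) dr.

-sqrt(3) - 3/4

An antiderivative is F(r) = 3*cos(2*r)/2 - tan(2*r).
Then F(pi/6) - F(0) = (3/4 - sqrt(3)) - (3/2) = -sqrt(3) - 3/4.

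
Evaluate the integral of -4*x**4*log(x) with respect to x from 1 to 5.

12496/25 - 2500*log(5)

Integrate by parts once (u = ln x, dv = -4*x**4 dx).
An antiderivative is F(x) = -4*x**5*(5*log(x) - 1)/25.
Then F(5) - F(1) = (500 - 2500*log(5)) - (4/25) = 12496/25 - 2500*log(5).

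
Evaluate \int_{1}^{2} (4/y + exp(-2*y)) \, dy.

An antiderivative is F(y) = 4*log(y) - exp(-2*y)/2.
Then F(2) - F(1) = (-exp(-4)/2 + 4*log(2)) - (-exp(-2)/2) = (-1 + exp(2) + 8*exp(4)*log(2))*exp(-4)/2.

(-1 + exp(2) + 8*exp(4)*log(2))*exp(-4)/2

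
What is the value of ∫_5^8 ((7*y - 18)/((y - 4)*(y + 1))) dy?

-log(2) + 5*log(3)

Factor the denominator: y**2 - 3*y - 4 = (y + 1)(y - 4).
Partial fractions: (7*y - 18)/((y - 4)*(y + 1)) = 5/(y + 1) + 2/(y - 4).
An antiderivative is F(y) = 2*log(y - 4) + 5*log(y + 1).
Then F(8) - F(5) = (4*log(2) + 10*log(3)) - (5*log(2) + 5*log(3)) = -log(2) + 5*log(3).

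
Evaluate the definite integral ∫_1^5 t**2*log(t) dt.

-124/9 + 125*log(5)/3

Integrate by parts once (u = ln t, dv = t**2 dt).
An antiderivative is F(t) = t**3*(3*log(t) - 1)/9.
Then F(5) - F(1) = (-125/9 + 125*log(5)/3) - (-1/9) = -124/9 + 125*log(5)/3.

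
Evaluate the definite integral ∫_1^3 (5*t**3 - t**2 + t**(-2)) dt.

92

By the power rule, an antiderivative is F(t) = 5*t**4/4 - t**3/3 - 1/t.
Then F(3) - F(1) = (1103/12) - (-1/12) = 92.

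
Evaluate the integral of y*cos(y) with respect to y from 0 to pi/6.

-1 + pi/12 + sqrt(3)/2

Integrate by parts once (u = y, dv = cos(y) dy).
An antiderivative is F(y) = y*sin(y) + cos(y).
Then F(pi/6) - F(0) = (pi/12 + sqrt(3)/2) - (1) = -1 + pi/12 + sqrt(3)/2.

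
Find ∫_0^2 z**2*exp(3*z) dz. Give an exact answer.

Integrate by parts twice (u = z^2, dv = exp(3*z) dz).
An antiderivative is F(z) = (9*z**2 - 6*z + 2)*exp(3*z)/27.
Then F(2) - F(0) = (26*exp(6)/27) - (2/27) = -2/27 + 26*exp(6)/27.

-2/27 + 26*exp(6)/27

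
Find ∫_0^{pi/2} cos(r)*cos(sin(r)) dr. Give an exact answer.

sin(1)

Let u = sin(r), so du = cos(r) dr. When r = 0, u = 0; when r = pi/2, u = 1.
The integral becomes ∫ cos(u) du from 0 to 1, with antiderivative sin(u).
Back in r: F(r) = sin(sin(r)).
Then F(pi/2) - F(0) = (sin(1)) - (0) = sin(1).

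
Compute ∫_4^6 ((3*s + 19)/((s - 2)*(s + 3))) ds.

Factor the denominator: s**2 + s - 6 = (s + 3)(s - 2).
Partial fractions: (3*s + 19)/((s - 2)*(s + 3)) = -2/(s + 3) + 5/(s - 2).
An antiderivative is F(s) = 5*log(s - 2) - 2*log(s + 3).
Then F(6) - F(4) = (-4*log(3) + 10*log(2)) - (log(32/49)) = -4*log(3) + 5*log(2) + 2*log(7).

-4*log(3) + 5*log(2) + 2*log(7)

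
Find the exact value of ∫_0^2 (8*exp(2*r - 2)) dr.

Let u = 2*r - 2, so du = 2 dr. When r = 0, u = -2; when r = 2, u = 2.
The integral becomes 4·∫ exp(u) du from -2 to 2, with antiderivative 4*exp(u).
Back in r: F(r) = 4*exp(2*r - 2).
Then F(2) - F(0) = (4*exp(2)) - (4*exp(-2)) = 8*sinh(2).

8*sinh(2)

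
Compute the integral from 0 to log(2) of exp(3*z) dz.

7/3

Let u = exp(z), so du = exp(z) dz. When z = 0, u = 1; when z = log(2), u = 2.
The integral becomes ∫ u**2 du from 1 to 2, with antiderivative u**3/3.
Back in z: F(z) = exp(3*z)/3.
Then F(log(2)) - F(0) = (8/3) - (1/3) = 7/3.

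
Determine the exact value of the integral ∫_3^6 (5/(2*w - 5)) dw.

An antiderivative is F(w) = 5*log(2*w - 5)/2.
Then F(6) - F(3) = (5*log(7)/2) - (0) = 5*log(7)/2.

5*log(7)/2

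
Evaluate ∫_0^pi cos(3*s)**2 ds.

Use the identity cos^2(3*s) = (1 + cos(6*s))/2.
An antiderivative is F(s) = s/2 + sin(6*s)/12.
Then F(pi) - F(0) = (pi/2) - (0) = pi/2.

pi/2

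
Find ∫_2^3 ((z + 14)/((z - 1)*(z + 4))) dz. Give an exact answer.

-2*log(7) + 2*log(3) + 5*log(2)

Factor the denominator: z**2 + 3*z - 4 = (z + 4)(z - 1).
Partial fractions: (z + 14)/((z - 1)*(z + 4)) = -2/(z + 4) + 3/(z - 1).
An antiderivative is F(z) = 3*log(z - 1) - 2*log(z + 4).
Then F(3) - F(2) = (log(8/49)) - (-log(36)) = -2*log(7) + 2*log(3) + 5*log(2).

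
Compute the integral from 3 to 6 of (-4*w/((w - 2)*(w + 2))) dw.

-10*log(2) + 2*log(5)

Factor the denominator: w**2 - 4 = (w + 2)(w - 2).
Partial fractions: -4*w/((w - 2)*(w + 2)) = -2/(w + 2) - 2/(w - 2).
An antiderivative is F(w) = -2*log(w - 2) - 2*log(w + 2).
Then F(6) - F(3) = (-10*log(2)) - (-log(25)) = -10*log(2) + 2*log(5).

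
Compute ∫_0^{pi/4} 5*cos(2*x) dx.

5/2

An antiderivative is F(x) = 5*sin(2*x)/2.
Then F(pi/4) - F(0) = (5/2) - (0) = 5/2.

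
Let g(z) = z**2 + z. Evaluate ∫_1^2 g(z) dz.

23/6

By the power rule, an antiderivative is F(z) = z**3/3 + z**2/2.
Then F(2) - F(1) = (14/3) - (5/6) = 23/6.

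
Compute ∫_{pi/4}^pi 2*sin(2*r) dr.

-1

An antiderivative is F(r) = -cos(2*r).
Then F(pi) - F(pi/4) = (-1) - (0) = -1.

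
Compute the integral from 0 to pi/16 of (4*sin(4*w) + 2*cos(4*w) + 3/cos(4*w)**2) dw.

An antiderivative is F(w) = sin(4*w)/2 - cos(4*w) + 3*tan(4*w)/4.
Then F(pi/16) - F(0) = (3/4 - sqrt(2)/4) - (-1) = 7/4 - sqrt(2)/4.

7/4 - sqrt(2)/4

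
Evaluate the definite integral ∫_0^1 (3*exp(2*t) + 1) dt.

-1/2 + 3*exp(2)/2

An antiderivative is F(t) = 3*exp(2*t)/2 + t.
Then F(1) - F(0) = (1 + 3*exp(2)/2) - (3/2) = -1/2 + 3*exp(2)/2.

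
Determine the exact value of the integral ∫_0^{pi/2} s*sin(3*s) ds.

-1/9

Integrate by parts once (u = s, dv = sin(3*s) ds).
An antiderivative is F(s) = -s*cos(3*s)/3 + sin(3*s)/9.
Then F(pi/2) - F(0) = (-1/9) - (0) = -1/9.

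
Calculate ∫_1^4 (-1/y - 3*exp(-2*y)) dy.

-2*log(2) - 3*exp(-2)/2 + 3*exp(-8)/2

An antiderivative is F(y) = -log(y) + 3*exp(-2*y)/2.
Then F(4) - F(1) = (-2*log(2) + 3*exp(-8)/2) - (3*exp(-2)/2) = -2*log(2) - 3*exp(-2)/2 + 3*exp(-8)/2.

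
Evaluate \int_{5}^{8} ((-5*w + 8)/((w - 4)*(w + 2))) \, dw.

Factor the denominator: w**2 - 2*w - 8 = (w + 2)(w - 4).
Partial fractions: (-5*w + 8)/((w - 4)*(w + 2)) = -3/(w + 2) - 2/(w - 4).
An antiderivative is F(w) = -2*log(w - 4) - 3*log(w + 2).
Then F(8) - F(5) = (-7*log(2) - 3*log(5)) - (-3*log(7)) = -7*log(2) - 3*log(5) + 3*log(7).

-7*log(2) - 3*log(5) + 3*log(7)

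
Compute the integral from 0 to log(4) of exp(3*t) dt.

Let u = exp(t), so du = exp(t) dt. When t = 0, u = 1; when t = log(4), u = 4.
The integral becomes ∫ u**2 du from 1 to 4, with antiderivative u**3/3.
Back in t: F(t) = exp(3*t)/3.
Then F(log(4)) - F(0) = (64/3) - (1/3) = 21.

21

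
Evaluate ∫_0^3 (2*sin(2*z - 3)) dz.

Let u = 2*z - 3, so du = 2 dz. When z = 0, u = -3; when z = 3, u = 3.
The integral becomes ∫ sin(u) du from -3 to 3, with antiderivative -cos(u).
Back in z: F(z) = -cos(2*z - 3).
Then F(3) - F(0) = (-cos(3)) - (-cos(3)) = 0.

0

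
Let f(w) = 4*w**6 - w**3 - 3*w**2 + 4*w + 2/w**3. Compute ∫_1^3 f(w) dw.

By the power rule, an antiderivative is F(w) = 4*w**7/7 - w**4/4 - w**3 + 2*w**2 - 1/w**2.
Then F(3) - F(1) = (307529/252) - (9/28) = 76862/63.

76862/63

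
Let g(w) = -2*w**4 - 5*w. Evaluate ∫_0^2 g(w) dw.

-114/5

By the power rule, an antiderivative is F(w) = -2*w**5/5 - 5*w**2/2.
Then F(2) - F(0) = (-114/5) - (0) = -114/5.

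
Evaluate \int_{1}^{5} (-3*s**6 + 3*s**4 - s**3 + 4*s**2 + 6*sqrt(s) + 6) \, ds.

By the power rule, an antiderivative is F(s) = -3*s**7/7 + 3*s**5/5 - s**4/4 + 4*s**(3/2) + 4*s**3/3 + 6*s.
Then F(5) - F(1) = (-2651605/84 + 20*sqrt(5)) - (4727/420) = -3315688/105 + 20*sqrt(5).

-3315688/105 + 20*sqrt(5)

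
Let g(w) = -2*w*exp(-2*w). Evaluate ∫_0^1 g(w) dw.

(3 - exp(2))*exp(-2)/2

Integrate by parts once (u = w, dv = -2*exp(-2*w) dw).
An antiderivative is F(w) = (2*w + 1)*exp(-2*w)/2.
Then F(1) - F(0) = (3*exp(-2)/2) - (1/2) = (3 - exp(2))*exp(-2)/2.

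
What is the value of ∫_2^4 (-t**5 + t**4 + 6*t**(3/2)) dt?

-1984/5 - 48*sqrt(2)/5

By the power rule, an antiderivative is F(t) = -t**6/6 + 12*t**(5/2)/5 + t**5/5.
Then F(4) - F(2) = (-6016/15) - (-64/15 + 48*sqrt(2)/5) = -1984/5 - 48*sqrt(2)/5.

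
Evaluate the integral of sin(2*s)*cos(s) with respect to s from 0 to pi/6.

Use the identity sin(2*s)cos(s) = [sin(3*s) + sin(s)]/2.
An antiderivative is F(s) = -cos(s)/2 - cos(3*s)/6.
Then F(pi/6) - F(0) = (-sqrt(3)/4) - (-2/3) = 2/3 - sqrt(3)/4.

2/3 - sqrt(3)/4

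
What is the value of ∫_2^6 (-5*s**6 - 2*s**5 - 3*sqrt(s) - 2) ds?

By the power rule, an antiderivative is F(s) = -5*s**7/7 - s**6/3 - 2*s**(3/2) - 2*s.
Then F(6) - F(2) = (-1508628/7 - 12*sqrt(6)) - (-2452/21 - 4*sqrt(2)) = -4523432/21 - 12*sqrt(6) + 4*sqrt(2).

-4523432/21 - 12*sqrt(6) + 4*sqrt(2)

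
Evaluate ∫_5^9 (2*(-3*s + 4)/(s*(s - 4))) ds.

-4*log(3) - 2*log(5)

Factor the denominator: s**2 - 4*s = s(s - 4).
Partial fractions: 2*(-3*s + 4)/(s*(s - 4)) = -2/s - 4/(s - 4).
An antiderivative is F(s) = -2*log(s) - 4*log(s - 4).
Then F(9) - F(5) = (-4*log(5) - 4*log(3)) - (-log(25)) = -4*log(3) - 2*log(5).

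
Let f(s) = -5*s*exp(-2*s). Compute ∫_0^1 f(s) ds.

-5/4 + 15*exp(-2)/4

Integrate by parts once (u = s, dv = -5*exp(-2*s) ds).
An antiderivative is F(s) = (10*s + 5)*exp(-2*s)/4.
Then F(1) - F(0) = (15*exp(-2)/4) - (5/4) = -5/4 + 15*exp(-2)/4.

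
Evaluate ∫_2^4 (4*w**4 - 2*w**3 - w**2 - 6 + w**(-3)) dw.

By the power rule, an antiderivative is F(w) = 4*w**5/5 - w**4/2 - w**3/3 - 6*w - 1/(2*w**2).
Then F(4) - F(2) = (310001/480) - (337/120) = 308653/480.

308653/480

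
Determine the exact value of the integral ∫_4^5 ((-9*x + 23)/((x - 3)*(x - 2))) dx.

-5*log(3) + log(2)

Factor the denominator: x**2 - 5*x + 6 = (x - 2)(x - 3).
Partial fractions: (-9*x + 23)/((x - 3)*(x - 2)) = -5/(x - 2) - 4/(x - 3).
An antiderivative is F(x) = -4*log(x - 3) - 5*log(x - 2).
Then F(5) - F(4) = (-5*log(3) - 4*log(2)) - (-log(32)) = -5*log(3) + log(2).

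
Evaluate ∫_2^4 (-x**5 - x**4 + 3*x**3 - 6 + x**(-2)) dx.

-14043/20

By the power rule, an antiderivative is F(x) = -x**6/6 - x**5/5 + 3*x**4/4 - 6*x - 1/x.
Then F(4) - F(2) = (-43183/60) - (-527/30) = -14043/20.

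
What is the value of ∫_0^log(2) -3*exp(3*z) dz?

-7

An antiderivative is F(z) = -exp(3*z).
Then F(log(2)) - F(0) = (-8) - (-1) = -7.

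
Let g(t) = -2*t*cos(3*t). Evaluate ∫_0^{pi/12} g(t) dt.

Integrate by parts once (u = t, dv = -2*cos(3*t) dt).
An antiderivative is F(t) = -2*t*sin(3*t)/3 - 2*cos(3*t)/9.
Then F(pi/12) - F(0) = (sqrt(2)*(-4 - pi)/36) - (-2/9) = -sqrt(2)/9 - sqrt(2)*pi/36 + 2/9.

-sqrt(2)/9 - sqrt(2)*pi/36 + 2/9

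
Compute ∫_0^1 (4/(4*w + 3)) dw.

log(7/3)

Let u = 4*w + 3, so du = 4 dw. When w = 0, u = 3; when w = 1, u = 7.
The integral becomes ∫ 1/u du from 3 to 7, with antiderivative log(u).
Back in w: F(w) = log(4*w + 3).
Then F(1) - F(0) = (log(7)) - (log(3)) = log(7/3).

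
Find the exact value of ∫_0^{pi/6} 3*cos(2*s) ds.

3*sqrt(3)/4

An antiderivative is F(s) = 3*sin(2*s)/2.
Then F(pi/6) - F(0) = (3*sqrt(3)/4) - (0) = 3*sqrt(3)/4.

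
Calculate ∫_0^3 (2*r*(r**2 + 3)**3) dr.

20655/4

Let u = r**2 + 3, so du = 2*r dr. When r = 0, u = 3; when r = 3, u = 12.
The integral becomes ∫ u**3 du from 3 to 12, with antiderivative u**4/4.
Back in r: F(r) = (r**2 + 3)**4/4.
Then F(3) - F(0) = (5184) - (81/4) = 20655/4.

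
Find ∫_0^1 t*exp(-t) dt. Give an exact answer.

Integrate by parts once (u = t, dv = exp(-t) dt).
An antiderivative is F(t) = (-t - 1)*exp(-t).
Then F(1) - F(0) = (-2*exp(-1)) - (-1) = 1 - 2*exp(-1).

1 - 2*exp(-1)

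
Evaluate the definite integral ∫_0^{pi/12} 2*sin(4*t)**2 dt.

-sqrt(3)/16 + pi/12

Use the identity sin^2(4*t) = (1 - cos(8*t))/2.
An antiderivative is F(t) = t - sin(8*t)/8.
Then F(pi/12) - F(0) = (-sqrt(3)/16 + pi/12) - (0) = -sqrt(3)/16 + pi/12.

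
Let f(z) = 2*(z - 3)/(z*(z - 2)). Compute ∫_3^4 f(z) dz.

log(32/27)

Factor the denominator: z**2 - 2*z = z(z - 2).
Partial fractions: 2*(z - 3)/(z*(z - 2)) = 3/z - 1/(z - 2).
An antiderivative is F(z) = 3*log(z) - log(z - 2).
Then F(4) - F(3) = (log(32)) - (log(27)) = log(32/27).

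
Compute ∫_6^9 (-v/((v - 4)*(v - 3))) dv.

Factor the denominator: v**2 - 7*v + 12 = (v - 3)(v - 4).
Partial fractions: -v/((v - 4)*(v - 3)) = 3/(v - 3) - 4/(v - 4).
An antiderivative is F(v) = -4*log(v - 4) + 3*log(v - 3).
Then F(9) - F(6) = (-4*log(5) + 3*log(2) + 3*log(3)) - (log(27/16)) = -4*log(5) + 7*log(2).

-4*log(5) + 7*log(2)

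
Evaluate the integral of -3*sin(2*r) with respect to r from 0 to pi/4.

An antiderivative is F(r) = 3*cos(2*r)/2.
Then F(pi/4) - F(0) = (0) - (3/2) = -3/2.

-3/2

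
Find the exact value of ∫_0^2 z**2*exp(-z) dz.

Integrate by parts twice (u = z^2, dv = exp(-z) dz).
An antiderivative is F(z) = (-z**2 - 2*z - 2)*exp(-z).
Then F(2) - F(0) = (-10*exp(-2)) - (-2) = 2 - 10*exp(-2).

2 - 10*exp(-2)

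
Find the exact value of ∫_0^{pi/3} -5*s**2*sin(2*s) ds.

Integrate by parts twice (u = s^2, dv = -5*sin(2*s) ds).
An antiderivative is F(s) = 5*s**2*cos(2*s)/2 - 5*s*sin(2*s)/2 - 5*cos(2*s)/4.
Then F(pi/3) - F(0) = (-5*sqrt(3)*pi/12 - 5*pi**2/36 + 5/8) - (-5/4) = -5*sqrt(3)*pi/12 - 5*pi**2/36 + 15/8.

-5*sqrt(3)*pi/12 - 5*pi**2/36 + 15/8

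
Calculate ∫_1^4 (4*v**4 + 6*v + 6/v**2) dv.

8679/10

By the power rule, an antiderivative is F(v) = 4*v**5/5 + 3*v**2 - 6/v.
Then F(4) - F(1) = (8657/10) - (-11/5) = 8679/10.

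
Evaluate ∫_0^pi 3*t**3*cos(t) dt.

Integrate by parts 3 times (u = t^3, dv = 3*cos(t) dt).
An antiderivative is F(t) = 3*t**3*sin(t) + 9*t**2*cos(t) - 18*t*sin(t) - 18*cos(t).
Then F(pi) - F(0) = (18 - 9*pi**2) - (-18) = 36 - 9*pi**2.

36 - 9*pi**2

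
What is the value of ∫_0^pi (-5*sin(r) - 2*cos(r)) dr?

-10

An antiderivative is F(r) = -2*sin(r) + 5*cos(r).
Then F(pi) - F(0) = (-5) - (5) = -10.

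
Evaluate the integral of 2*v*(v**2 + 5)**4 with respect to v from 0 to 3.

Let u = v**2 + 5, so du = 2*v dv. When v = 0, u = 5; when v = 3, u = 14.
The integral becomes ∫ u**4 du from 5 to 14, with antiderivative u**5/5.
Back in v: F(v) = (v**2 + 5)**5/5.
Then F(3) - F(0) = (537824/5) - (625) = 534699/5.

534699/5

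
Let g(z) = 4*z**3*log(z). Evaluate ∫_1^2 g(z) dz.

-15/4 + 16*log(2)

Integrate by parts once (u = ln z, dv = 4*z**3 dz).
An antiderivative is F(z) = z**4*(4*log(z) - 1)/4.
Then F(2) - F(1) = (-4 + 16*log(2)) - (-1/4) = -15/4 + 16*log(2).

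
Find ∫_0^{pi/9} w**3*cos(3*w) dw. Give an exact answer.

-sqrt(3)*pi/81 + sqrt(3)*pi**3/4374 + pi**2/486 + 1/27

Integrate by parts 3 times (u = w^3, dv = cos(3*w) dw).
An antiderivative is F(w) = w**3*sin(3*w)/3 + w**2*cos(3*w)/3 - 2*w*sin(3*w)/9 - 2*cos(3*w)/27.
Then F(pi/9) - F(0) = (-sqrt(3)*pi/81 - 1/27 + sqrt(3)*pi**3/4374 + pi**2/486) - (-2/27) = -sqrt(3)*pi/81 + sqrt(3)*pi**3/4374 + pi**2/486 + 1/27.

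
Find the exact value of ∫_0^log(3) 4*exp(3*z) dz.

104/3

Let u = exp(z), so du = exp(z) dz. When z = 0, u = 1; when z = log(3), u = 3.
The integral becomes 4·∫ u**2 du from 1 to 3, with antiderivative 4*u**3/3.
Back in z: F(z) = 4*exp(3*z)/3.
Then F(log(3)) - F(0) = (36) - (4/3) = 104/3.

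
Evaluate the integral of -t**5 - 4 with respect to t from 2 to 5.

-5211/2

By the power rule, an antiderivative is F(t) = -t**6/6 - 4*t.
Then F(5) - F(2) = (-15745/6) - (-56/3) = -5211/2.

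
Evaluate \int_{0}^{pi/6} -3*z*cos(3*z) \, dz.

1/3 - pi/6

Integrate by parts once (u = z, dv = -3*cos(3*z) dz).
An antiderivative is F(z) = -z*sin(3*z) - cos(3*z)/3.
Then F(pi/6) - F(0) = (-pi/6) - (-1/3) = 1/3 - pi/6.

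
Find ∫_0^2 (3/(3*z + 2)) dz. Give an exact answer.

An antiderivative is F(z) = log(3*z + 2).
Then F(2) - F(0) = (log(8)) - (log(2)) = log(4).

log(4)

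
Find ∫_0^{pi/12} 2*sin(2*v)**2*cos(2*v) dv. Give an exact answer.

1/24

Let u = sin(2*v), so du = 2*cos(2*v) dv. When v = 0, u = 0; when v = pi/12, u = 1/2.
The integral becomes ∫ u**2 du from 0 to 1/2, with antiderivative u**3/3.
Back in v: F(v) = sin(2*v)**3/3.
Then F(pi/12) - F(0) = (1/24) - (0) = 1/24.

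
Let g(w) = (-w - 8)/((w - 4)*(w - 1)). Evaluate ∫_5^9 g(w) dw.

-4*log(5) + 3*log(2)

Factor the denominator: w**2 - 5*w + 4 = (w - 1)(w - 4).
Partial fractions: (-w - 8)/((w - 4)*(w - 1)) = 3/(w - 1) - 4/(w - 4).
An antiderivative is F(w) = -4*log(w - 4) + 3*log(w - 1).
Then F(9) - F(5) = (-4*log(5) + 9*log(2)) - (log(64)) = -4*log(5) + 3*log(2).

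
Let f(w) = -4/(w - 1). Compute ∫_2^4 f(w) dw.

-log(81)

An antiderivative is F(w) = -4*log(w - 1).
Then F(4) - F(2) = (-log(81)) - (0) = -log(81).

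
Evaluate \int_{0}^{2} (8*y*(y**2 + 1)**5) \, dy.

Let u = y**2 + 1, so du = 2*y dy. When y = 0, u = 1; when y = 2, u = 5.
The integral becomes 4·∫ u**5 du from 1 to 5, with antiderivative 2*u**6/3.
Back in y: F(y) = 2*(y**2 + 1)**6/3.
Then F(2) - F(0) = (31250/3) - (2/3) = 10416.

10416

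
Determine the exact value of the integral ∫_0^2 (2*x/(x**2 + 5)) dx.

log(9/5)

Let u = x**2 + 5, so du = 2*x dx. When x = 0, u = 5; when x = 2, u = 9.
The integral becomes ∫ 1/u du from 5 to 9, with antiderivative log(u).
Back in x: F(x) = log(x**2 + 5).
Then F(2) - F(0) = (log(9)) - (log(5)) = log(9/5).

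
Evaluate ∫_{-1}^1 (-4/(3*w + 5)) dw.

An antiderivative is F(w) = -4*log(3*w + 5)/3.
Then F(1) - F(-1) = (-log(16)) - (-4*log(2)/3) = -8*log(2)/3.

-8*log(2)/3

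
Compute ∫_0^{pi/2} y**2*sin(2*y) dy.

-1/2 + pi**2/8

Integrate by parts twice (u = y^2, dv = sin(2*y) dy).
An antiderivative is F(y) = -y**2*cos(2*y)/2 + y*sin(2*y)/2 + cos(2*y)/4.
Then F(pi/2) - F(0) = (-1/4 + pi**2/8) - (1/4) = -1/2 + pi**2/8.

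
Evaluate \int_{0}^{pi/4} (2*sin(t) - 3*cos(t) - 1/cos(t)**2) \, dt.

An antiderivative is F(t) = -3*sin(t) - 2*cos(t) - tan(t).
Then F(pi/4) - F(0) = (-5*sqrt(2)/2 - 1) - (-2) = 1 - 5*sqrt(2)/2.

1 - 5*sqrt(2)/2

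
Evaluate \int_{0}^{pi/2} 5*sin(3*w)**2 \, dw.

5*pi/4

Use the identity sin^2(3*w) = (1 - cos(6*w))/2.
An antiderivative is F(w) = 5*w/2 - 5*sin(6*w)/12.
Then F(pi/2) - F(0) = (5*pi/4) - (0) = 5*pi/4.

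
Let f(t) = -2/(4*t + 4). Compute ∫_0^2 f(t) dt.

-log(12)/2 + log(2)

An antiderivative is F(t) = -log(4*t + 4)/2.
Then F(2) - F(0) = (-log(12)/2) - (-log(2)) = -log(12)/2 + log(2).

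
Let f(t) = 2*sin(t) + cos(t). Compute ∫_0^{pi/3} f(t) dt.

An antiderivative is F(t) = sin(t) - 2*cos(t).
Then F(pi/3) - F(0) = (-1 + sqrt(3)/2) - (-2) = sqrt(3)/2 + 1.

sqrt(3)/2 + 1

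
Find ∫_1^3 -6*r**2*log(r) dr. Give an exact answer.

Integrate by parts once (u = ln r, dv = -6*r**2 dr).
An antiderivative is F(r) = -2*r**3*(3*log(r) - 1)/3.
Then F(3) - F(1) = (18 - 54*log(3)) - (2/3) = 52/3 - 54*log(3).

52/3 - 54*log(3)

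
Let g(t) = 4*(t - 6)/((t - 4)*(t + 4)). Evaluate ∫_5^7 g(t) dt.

-11*log(3) + 5*log(11)

Factor the denominator: t**2 - 16 = (t + 4)(t - 4).
Partial fractions: 4*(t - 6)/((t - 4)*(t + 4)) = 5/(t + 4) - 1/(t - 4).
An antiderivative is F(t) = -log(t - 4) + 5*log(t + 4).
Then F(7) - F(5) = (-log(3) + 5*log(11)) - (10*log(3)) = -11*log(3) + 5*log(11).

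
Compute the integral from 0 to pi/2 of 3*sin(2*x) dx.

3

An antiderivative is F(x) = -3*cos(2*x)/2.
Then F(pi/2) - F(0) = (3/2) - (-3/2) = 3.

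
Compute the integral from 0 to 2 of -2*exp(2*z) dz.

1 - exp(4)

An antiderivative is F(z) = -exp(2*z).
Then F(2) - F(0) = (-exp(4)) - (-1) = 1 - exp(4).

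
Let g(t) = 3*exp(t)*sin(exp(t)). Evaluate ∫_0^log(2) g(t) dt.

-3*cos(2) + 3*cos(1)

Let u = exp(t), so du = exp(t) dt. When t = 0, u = 1; when t = log(2), u = 2.
The integral becomes 3·∫ sin(u) du from 1 to 2, with antiderivative -3*cos(u).
Back in t: F(t) = -3*cos(exp(t)).
Then F(log(2)) - F(0) = (-3*cos(2)) - (-3*cos(1)) = -3*cos(2) + 3*cos(1).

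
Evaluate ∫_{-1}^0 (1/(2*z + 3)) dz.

An antiderivative is F(z) = log(2*z + 3)/2.
Then F(0) - F(-1) = (log(3)/2) - (0) = log(3)/2.

log(3)/2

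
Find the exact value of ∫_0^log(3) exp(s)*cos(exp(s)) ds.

Let u = exp(s), so du = exp(s) ds. When s = 0, u = 1; when s = log(3), u = 3.
The integral becomes ∫ cos(u) du from 1 to 3, with antiderivative sin(u).
Back in s: F(s) = sin(exp(s)).
Then F(log(3)) - F(0) = (sin(3)) - (sin(1)) = -sin(1) + sin(3).

-sin(1) + sin(3)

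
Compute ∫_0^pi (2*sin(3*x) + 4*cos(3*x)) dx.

An antiderivative is F(x) = 4*sin(3*x)/3 - 2*cos(3*x)/3.
Then F(pi) - F(0) = (2/3) - (-2/3) = 4/3.

4/3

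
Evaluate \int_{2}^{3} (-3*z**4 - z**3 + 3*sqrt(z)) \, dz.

-2857/20 - 4*sqrt(2) + 6*sqrt(3)

By the power rule, an antiderivative is F(z) = -3*z**5/5 - z**4/4 + 2*z**(3/2).
Then F(3) - F(2) = (-3321/20 + 6*sqrt(3)) - (-116/5 + 4*sqrt(2)) = -2857/20 - 4*sqrt(2) + 6*sqrt(3).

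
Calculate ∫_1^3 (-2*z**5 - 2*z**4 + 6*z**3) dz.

-3292/15

By the power rule, an antiderivative is F(z) = -z**6/3 - 2*z**5/5 + 3*z**4/2.
Then F(3) - F(1) = (-2187/10) - (23/30) = -3292/15.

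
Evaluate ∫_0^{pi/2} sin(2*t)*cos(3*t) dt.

Use the identity sin(2*t)cos(3*t) = [sin(5*t) + sin(-t)]/2.
An antiderivative is F(t) = cos(t)/2 - cos(5*t)/10.
Then F(pi/2) - F(0) = (0) - (2/5) = -2/5.

-2/5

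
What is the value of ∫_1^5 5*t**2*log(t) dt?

-620/9 + 625*log(5)/3

Integrate by parts once (u = ln t, dv = 5*t**2 dt).
An antiderivative is F(t) = 5*t**3*(3*log(t) - 1)/9.
Then F(5) - F(1) = (-625/9 + 625*log(5)/3) - (-5/9) = -620/9 + 625*log(5)/3.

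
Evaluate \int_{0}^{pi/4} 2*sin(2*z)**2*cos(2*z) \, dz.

Let u = sin(2*z), so du = 2*cos(2*z) dz. When z = 0, u = 0; when z = pi/4, u = 1.
The integral becomes ∫ u**2 du from 0 to 1, with antiderivative u**3/3.
Back in z: F(z) = sin(2*z)**3/3.
Then F(pi/4) - F(0) = (1/3) - (0) = 1/3.

1/3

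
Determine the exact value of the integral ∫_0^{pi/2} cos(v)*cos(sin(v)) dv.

sin(1)

Let u = sin(v), so du = cos(v) dv. When v = 0, u = 0; when v = pi/2, u = 1.
The integral becomes ∫ cos(u) du from 0 to 1, with antiderivative sin(u).
Back in v: F(v) = sin(sin(v)).
Then F(pi/2) - F(0) = (sin(1)) - (0) = sin(1).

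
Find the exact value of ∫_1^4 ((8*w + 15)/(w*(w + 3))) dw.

Factor the denominator: w**2 + 3*w = (w + 3)w.
Partial fractions: (8*w + 15)/(w*(w + 3)) = 3/(w + 3) + 5/w.
An antiderivative is F(w) = 5*log(w) + 3*log(w + 3).
Then F(4) - F(1) = (3*log(7) + 10*log(2)) - (log(64)) = 4*log(2) + 3*log(7).

4*log(2) + 3*log(7)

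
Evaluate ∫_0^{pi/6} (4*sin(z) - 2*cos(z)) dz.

3 - 2*sqrt(3)

An antiderivative is F(z) = -2*sin(z) - 4*cos(z).
Then F(pi/6) - F(0) = (-2*sqrt(3) - 1) - (-4) = 3 - 2*sqrt(3).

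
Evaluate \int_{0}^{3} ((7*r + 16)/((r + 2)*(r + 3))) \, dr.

Factor the denominator: r**2 + 5*r + 6 = (r + 3)(r + 2).
Partial fractions: (7*r + 16)/((r + 2)*(r + 3)) = 5/(r + 3) + 2/(r + 2).
An antiderivative is F(r) = 2*log(r + 2) + 5*log(r + 3).
Then F(3) - F(0) = (2*log(5) + 5*log(2) + 5*log(3)) - (2*log(2) + 5*log(3)) = 3*log(2) + 2*log(5).

3*log(2) + 2*log(5)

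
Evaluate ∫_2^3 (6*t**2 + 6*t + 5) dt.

By the power rule, an antiderivative is F(t) = 2*t**3 + 3*t**2 + 5*t.
Then F(3) - F(2) = (96) - (38) = 58.

58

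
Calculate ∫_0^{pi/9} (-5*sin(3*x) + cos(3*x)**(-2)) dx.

An antiderivative is F(x) = 5*cos(3*x)/3 + tan(3*x)/3.
Then F(pi/9) - F(0) = (sqrt(3)/3 + 5/6) - (5/3) = -5/6 + sqrt(3)/3.

-5/6 + sqrt(3)/3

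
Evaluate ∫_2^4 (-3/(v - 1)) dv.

An antiderivative is F(v) = -3*log(v - 1).
Then F(4) - F(2) = (-log(27)) - (0) = -log(27).

-log(27)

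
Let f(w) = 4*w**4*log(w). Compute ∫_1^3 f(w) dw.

-968/25 + 972*log(3)/5

Integrate by parts once (u = ln w, dv = 4*w**4 dw).
An antiderivative is F(w) = 4*w**5*(5*log(w) - 1)/25.
Then F(3) - F(1) = (-972/25 + 972*log(3)/5) - (-4/25) = -968/25 + 972*log(3)/5.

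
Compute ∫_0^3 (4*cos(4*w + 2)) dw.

Let u = 4*w + 2, so du = 4 dw. When w = 0, u = 2; when w = 3, u = 14.
The integral becomes ∫ cos(u) du from 2 to 14, with antiderivative sin(u).
Back in w: F(w) = sin(4*w + 2).
Then F(3) - F(0) = (sin(14)) - (sin(2)) = -sin(2) + sin(14).

-sin(2) + sin(14)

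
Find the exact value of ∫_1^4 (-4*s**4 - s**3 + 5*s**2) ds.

By the power rule, an antiderivative is F(s) = -4*s**5/5 - s**4/4 + 5*s**3/3.
Then F(4) - F(1) = (-11648/15) - (37/60) = -15543/20.

-15543/20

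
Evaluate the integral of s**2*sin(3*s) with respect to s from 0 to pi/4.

-2/27 - sqrt(2)/27 + sqrt(2)*pi/36 + sqrt(2)*pi**2/96

Integrate by parts twice (u = s^2, dv = sin(3*s) ds).
An antiderivative is F(s) = -s**2*cos(3*s)/3 + 2*s*sin(3*s)/9 + 2*cos(3*s)/27.
Then F(pi/4) - F(0) = (sqrt(2)*(-32 + 24*pi + 9*pi**2)/864) - (2/27) = -2/27 - sqrt(2)/27 + sqrt(2)*pi/36 + sqrt(2)*pi**2/96.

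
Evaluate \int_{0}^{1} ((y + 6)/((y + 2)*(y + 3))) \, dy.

-10*log(2) + 7*log(3)

Factor the denominator: y**2 + 5*y + 6 = (y + 3)(y + 2).
Partial fractions: (y + 6)/((y + 2)*(y + 3)) = -3/(y + 3) + 4/(y + 2).
An antiderivative is F(y) = 4*log(y + 2) - 3*log(y + 3).
Then F(1) - F(0) = (log(81/64)) - (log(16/27)) = -10*log(2) + 7*log(3).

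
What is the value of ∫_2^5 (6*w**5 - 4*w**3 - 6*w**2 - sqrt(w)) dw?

-10*sqrt(5)/3 + 4*sqrt(2)/3 + 14718

By the power rule, an antiderivative is F(w) = w**6 - w**4 - 2*w**(3/2)/3 - 2*w**3.
Then F(5) - F(2) = (14750 - 10*sqrt(5)/3) - (32 - 4*sqrt(2)/3) = -10*sqrt(5)/3 + 4*sqrt(2)/3 + 14718.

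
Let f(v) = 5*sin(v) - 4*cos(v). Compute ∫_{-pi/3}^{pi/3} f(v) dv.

An antiderivative is F(v) = -4*sin(v) - 5*cos(v).
Then F(pi/3) - F(-pi/3) = (-2*sqrt(3) - 5/2) - (-5/2 + 2*sqrt(3)) = -4*sqrt(3).

-4*sqrt(3)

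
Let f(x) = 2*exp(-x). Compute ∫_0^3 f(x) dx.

2 - 2*exp(-3)

An antiderivative is F(x) = -2*exp(-x).
Then F(3) - F(0) = (-2*exp(-3)) - (-2) = 2 - 2*exp(-3).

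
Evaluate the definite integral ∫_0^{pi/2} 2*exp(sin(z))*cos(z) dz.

-2 + 2*E

Let u = sin(z), so du = cos(z) dz. When z = 0, u = 0; when z = pi/2, u = 1.
The integral becomes 2·∫ exp(u) du from 0 to 1, with antiderivative 2*exp(u).
Back in z: F(z) = 2*exp(sin(z)).
Then F(pi/2) - F(0) = (2*E) - (2) = -2 + 2*E.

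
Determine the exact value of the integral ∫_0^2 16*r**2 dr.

128/3

Let u = 2*r, so du = 2 dr. When r = 0, u = 0; when r = 2, u = 4.
The integral becomes 2·∫ u**2 du from 0 to 4, with antiderivative 2*u**3/3.
Back in r: F(r) = 16*r**3/3.
Then F(2) - F(0) = (128/3) - (0) = 128/3.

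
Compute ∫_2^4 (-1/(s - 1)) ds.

An antiderivative is F(s) = -log(s - 1).
Then F(4) - F(2) = (-log(3)) - (0) = -log(3).

-log(3)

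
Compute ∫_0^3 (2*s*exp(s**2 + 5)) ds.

Let u = s**2 + 5, so du = 2*s ds. When s = 0, u = 5; when s = 3, u = 14.
The integral becomes ∫ exp(u) du from 5 to 14, with antiderivative exp(u).
Back in s: F(s) = exp(s**2 + 5).
Then F(3) - F(0) = (exp(14)) - (exp(5)) = -exp(5) + exp(14).

-exp(5) + exp(14)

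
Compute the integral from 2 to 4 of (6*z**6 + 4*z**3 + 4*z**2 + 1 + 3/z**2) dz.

1197095/84

By the power rule, an antiderivative is F(z) = 6*z**7/7 + z**4 + 4*z**3/3 + z - 3/z.
Then F(4) - F(2) = (1208593/84) - (5749/42) = 1197095/84.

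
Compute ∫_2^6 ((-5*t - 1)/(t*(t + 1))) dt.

Factor the denominator: t**2 + t = (t + 1)t.
Partial fractions: (-5*t - 1)/(t*(t + 1)) = -4/(t + 1) - 1/t.
An antiderivative is F(t) = -log(t) - 4*log(t + 1).
Then F(6) - F(2) = (-4*log(7) - log(3) - log(2)) - (-4*log(3) - log(2)) = -4*log(7) + 3*log(3).

-4*log(7) + 3*log(3)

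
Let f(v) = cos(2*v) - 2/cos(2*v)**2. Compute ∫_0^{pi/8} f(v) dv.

An antiderivative is F(v) = sin(2*v)/2 - tan(2*v).
Then F(pi/8) - F(0) = (-1 + sqrt(2)/4) - (0) = -1 + sqrt(2)/4.

-1 + sqrt(2)/4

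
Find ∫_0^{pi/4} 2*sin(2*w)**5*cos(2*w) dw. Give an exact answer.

1/6

Let u = sin(2*w), so du = 2*cos(2*w) dw. When w = 0, u = 0; when w = pi/4, u = 1.
The integral becomes ∫ u**5 du from 0 to 1, with antiderivative u**6/6.
Back in w: F(w) = sin(2*w)**6/6.
Then F(pi/4) - F(0) = (1/6) - (0) = 1/6.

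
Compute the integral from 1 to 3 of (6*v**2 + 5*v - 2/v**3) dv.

By the power rule, an antiderivative is F(v) = 2*v**3 + 5*v**2/2 + v**(-2).
Then F(3) - F(1) = (1379/18) - (11/2) = 640/9.

640/9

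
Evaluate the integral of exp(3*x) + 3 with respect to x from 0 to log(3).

An antiderivative is F(x) = exp(3*x)/3 + 3*x.
Then F(log(3)) - F(0) = (3*log(3) + 9) - (1/3) = log(27) + 26/3.

log(27) + 26/3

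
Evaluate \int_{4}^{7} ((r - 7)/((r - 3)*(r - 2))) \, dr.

Factor the denominator: r**2 - 5*r + 6 = (r - 2)(r - 3).
Partial fractions: (r - 7)/((r - 3)*(r - 2)) = 5/(r - 2) - 4/(r - 3).
An antiderivative is F(r) = -4*log(r - 3) + 5*log(r - 2).
Then F(7) - F(4) = (-8*log(2) + 5*log(5)) - (log(32)) = -13*log(2) + 5*log(5).

-13*log(2) + 5*log(5)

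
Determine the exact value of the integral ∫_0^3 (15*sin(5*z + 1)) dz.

3*cos(1) - 3*cos(16)

Let u = 5*z + 1, so du = 5 dz. When z = 0, u = 1; when z = 3, u = 16.
The integral becomes 3·∫ sin(u) du from 1 to 16, with antiderivative -3*cos(u).
Back in z: F(z) = -3*cos(5*z + 1).
Then F(3) - F(0) = (-3*cos(16)) - (-3*cos(1)) = 3*cos(1) - 3*cos(16).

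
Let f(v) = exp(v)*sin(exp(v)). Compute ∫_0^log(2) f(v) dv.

-cos(2) + cos(1)

Let u = exp(v), so du = exp(v) dv. When v = 0, u = 1; when v = log(2), u = 2.
The integral becomes ∫ sin(u) du from 1 to 2, with antiderivative -cos(u).
Back in v: F(v) = -cos(exp(v)).
Then F(log(2)) - F(0) = (-cos(2)) - (-cos(1)) = -cos(2) + cos(1).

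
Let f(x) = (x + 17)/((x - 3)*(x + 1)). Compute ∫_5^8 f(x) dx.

-4*log(3) - log(2) + 5*log(5)

Factor the denominator: x**2 - 2*x - 3 = (x + 1)(x - 3).
Partial fractions: (x + 17)/((x - 3)*(x + 1)) = -4/(x + 1) + 5/(x - 3).
An antiderivative is F(x) = 5*log(x - 3) - 4*log(x + 1).
Then F(8) - F(5) = (-8*log(3) + 5*log(5)) - (log(2/81)) = -4*log(3) - log(2) + 5*log(5).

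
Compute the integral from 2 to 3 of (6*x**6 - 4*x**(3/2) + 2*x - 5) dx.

By the power rule, an antiderivative is F(x) = 6*x**7/7 - 8*x**(5/2)/5 + x**2 - 5*x.
Then F(3) - F(2) = (13080/7 - 72*sqrt(3)/5) - (726/7 - 32*sqrt(2)/5) = -72*sqrt(3)/5 + 32*sqrt(2)/5 + 12354/7.

-72*sqrt(3)/5 + 32*sqrt(2)/5 + 12354/7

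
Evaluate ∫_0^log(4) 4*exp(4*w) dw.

Let u = exp(w), so du = exp(w) dw. When w = 0, u = 1; when w = log(4), u = 4.
The integral becomes 4·∫ u**3 du from 1 to 4, with antiderivative u**4.
Back in w: F(w) = exp(4*w).
Then F(log(4)) - F(0) = (256) - (1) = 255.

255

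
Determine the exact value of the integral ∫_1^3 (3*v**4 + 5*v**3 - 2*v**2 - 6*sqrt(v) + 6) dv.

By the power rule, an antiderivative is F(v) = 3*v**5/5 + 5*v**4/4 - 4*v**(3/2) - 2*v**3/3 + 6*v.
Then F(3) - F(1) = (4941/20 - 12*sqrt(3)) - (191/60) = 3658/15 - 12*sqrt(3).

3658/15 - 12*sqrt(3)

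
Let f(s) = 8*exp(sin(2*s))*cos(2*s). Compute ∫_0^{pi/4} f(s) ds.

-4 + 4*E

Let u = sin(2*s), so du = 2*cos(2*s) ds. When s = 0, u = 0; when s = pi/4, u = 1.
The integral becomes 4·∫ exp(u) du from 0 to 1, with antiderivative 4*exp(u).
Back in s: F(s) = 4*exp(sin(2*s)).
Then F(pi/4) - F(0) = (4*E) - (4) = -4 + 4*E.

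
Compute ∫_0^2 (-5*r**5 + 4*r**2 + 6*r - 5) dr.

-122/3

By the power rule, an antiderivative is F(r) = -5*r**6/6 + 4*r**3/3 + 3*r**2 - 5*r.
Then F(2) - F(0) = (-122/3) - (0) = -122/3.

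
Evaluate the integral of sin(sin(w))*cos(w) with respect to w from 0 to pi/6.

1 - cos(1/2)

Let u = sin(w), so du = cos(w) dw. When w = 0, u = 0; when w = pi/6, u = 1/2.
The integral becomes ∫ sin(u) du from 0 to 1/2, with antiderivative -cos(u).
Back in w: F(w) = -cos(sin(w)).
Then F(pi/6) - F(0) = (-cos(1/2)) - (-1) = 1 - cos(1/2).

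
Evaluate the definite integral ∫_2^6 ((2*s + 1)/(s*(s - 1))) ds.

Factor the denominator: s**2 - s = s(s - 1).
Partial fractions: (2*s + 1)/(s*(s - 1)) = -1/s + 3/(s - 1).
An antiderivative is F(s) = -log(s) + 3*log(s - 1).
Then F(6) - F(2) = (-log(3) - log(2) + 3*log(5)) - (-log(2)) = -log(3) + 3*log(5).

-log(3) + 3*log(5)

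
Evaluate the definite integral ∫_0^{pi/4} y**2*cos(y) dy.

sqrt(2)*(-32 + pi**2 + 8*pi)/32

Integrate by parts twice (u = y^2, dv = cos(y) dy).
An antiderivative is F(y) = y**2*sin(y) + 2*y*cos(y) - 2*sin(y).
Then F(pi/4) - F(0) = (sqrt(2)*(-32 + pi**2 + 8*pi)/32) - (0) = sqrt(2)*(-32 + pi**2 + 8*pi)/32.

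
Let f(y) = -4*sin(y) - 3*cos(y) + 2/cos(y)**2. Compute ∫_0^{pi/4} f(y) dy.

-2 + sqrt(2)/2

An antiderivative is F(y) = -3*sin(y) + 4*cos(y) + 2*tan(y).
Then F(pi/4) - F(0) = (sqrt(2)/2 + 2) - (4) = -2 + sqrt(2)/2.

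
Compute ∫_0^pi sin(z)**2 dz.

pi/2

Use the identity sin^2(z) = (1 - cos(2*z))/2.
An antiderivative is F(z) = z/2 - sin(2*z)/4.
Then F(pi) - F(0) = (pi/2) - (0) = pi/2.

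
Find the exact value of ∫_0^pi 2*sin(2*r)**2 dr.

pi

Use the identity sin^2(2*r) = (1 - cos(4*r))/2.
An antiderivative is F(r) = r - sin(4*r)/4.
Then F(pi) - F(0) = (pi) - (0) = pi.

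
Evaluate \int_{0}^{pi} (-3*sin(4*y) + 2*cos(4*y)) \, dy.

An antiderivative is F(y) = sin(4*y)/2 + 3*cos(4*y)/4.
Then F(pi) - F(0) = (3/4) - (3/4) = 0.

0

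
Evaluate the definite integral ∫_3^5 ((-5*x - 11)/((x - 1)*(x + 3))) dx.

log(3/64)

Factor the denominator: x**2 + 2*x - 3 = (x + 3)(x - 1).
Partial fractions: (-5*x - 11)/((x - 1)*(x + 3)) = -1/(x + 3) - 4/(x - 1).
An antiderivative is F(x) = -4*log(x - 1) - log(x + 3).
Then F(5) - F(3) = (-11*log(2)) - (-log(96)) = log(3/64).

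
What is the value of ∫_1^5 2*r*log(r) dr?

-12 + 25*log(5)

Integrate by parts once (u = ln r, dv = 2*r dr).
An antiderivative is F(r) = r**2*(2*log(r) - 1)/2.
Then F(5) - F(1) = (-25/2 + 25*log(5)) - (-1/2) = -12 + 25*log(5).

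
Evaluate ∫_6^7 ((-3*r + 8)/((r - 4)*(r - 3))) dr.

-5*log(3) + 6*log(2)

Factor the denominator: r**2 - 7*r + 12 = (r - 3)(r - 4).
Partial fractions: (-3*r + 8)/((r - 4)*(r - 3)) = 1/(r - 3) - 4/(r - 4).
An antiderivative is F(r) = -4*log(r - 4) + log(r - 3).
Then F(7) - F(6) = (log(4/81)) - (log(3/16)) = -5*log(3) + 6*log(2).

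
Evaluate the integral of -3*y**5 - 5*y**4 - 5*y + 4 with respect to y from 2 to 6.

-31104

By the power rule, an antiderivative is F(y) = -y**6/2 - y**5 - 5*y**2/2 + 4*y.
Then F(6) - F(2) = (-31170) - (-66) = -31104.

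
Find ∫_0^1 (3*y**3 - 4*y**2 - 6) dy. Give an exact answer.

-79/12

By the power rule, an antiderivative is F(y) = 3*y**4/4 - 4*y**3/3 - 6*y.
Then F(1) - F(0) = (-79/12) - (0) = -79/12.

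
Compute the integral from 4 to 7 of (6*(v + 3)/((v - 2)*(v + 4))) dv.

Factor the denominator: v**2 + 2*v - 8 = (v + 4)(v - 2).
Partial fractions: 6*(v + 3)/((v - 2)*(v + 4)) = 1/(v + 4) + 5/(v - 2).
An antiderivative is F(v) = 5*log(v - 2) + log(v + 4).
Then F(7) - F(4) = (log(11) + 5*log(5)) - (8*log(2)) = -8*log(2) + log(11) + 5*log(5).

-8*log(2) + log(11) + 5*log(5)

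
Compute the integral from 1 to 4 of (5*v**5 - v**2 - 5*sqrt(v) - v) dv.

By the power rule, an antiderivative is F(v) = 5*v**6/6 - 10*v**(3/2)/3 - v**3/3 - v**2/2.
Then F(4) - F(1) = (10072/3) - (-10/3) = 10082/3.

10082/3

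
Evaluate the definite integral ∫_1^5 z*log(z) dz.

Integrate by parts once (u = ln z, dv = z dz).
An antiderivative is F(z) = z**2*(2*log(z) - 1)/4.
Then F(5) - F(1) = (-25/4 + 25*log(5)/2) - (-1/4) = -6 + 25*log(5)/2.

-6 + 25*log(5)/2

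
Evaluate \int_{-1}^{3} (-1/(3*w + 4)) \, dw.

-log(13)/3

An antiderivative is F(w) = -log(3*w + 4)/3.
Then F(3) - F(-1) = (-log(13)/3) - (0) = -log(13)/3.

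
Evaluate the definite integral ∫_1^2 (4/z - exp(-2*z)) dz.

(-exp(2) + 1 + 8*exp(4)*log(2))*exp(-4)/2

An antiderivative is F(z) = 4*log(z) + exp(-2*z)/2.
Then F(2) - F(1) = (exp(-4)/2 + 4*log(2)) - (exp(-2)/2) = (-exp(2) + 1 + 8*exp(4)*log(2))*exp(-4)/2.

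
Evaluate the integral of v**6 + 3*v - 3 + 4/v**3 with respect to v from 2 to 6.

By the power rule, an antiderivative is F(v) = v**7/7 + 3*v**2/2 - 3*v - 2/v**2.
Then F(6) - F(2) = (5043377/126) - (249/14) = 2520568/63.

2520568/63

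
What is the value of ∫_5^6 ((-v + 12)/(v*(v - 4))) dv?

-3*log(3) - log(2) + 3*log(5)

Factor the denominator: v**2 - 4*v = v(v - 4).
Partial fractions: (-v + 12)/(v*(v - 4)) = -3/v + 2/(v - 4).
An antiderivative is F(v) = -3*log(v) + 2*log(v - 4).
Then F(6) - F(5) = (-log(54)) - (-3*log(5)) = -3*log(3) - log(2) + 3*log(5).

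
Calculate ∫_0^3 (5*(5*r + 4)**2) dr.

2265

Let u = 5*r + 4, so du = 5 dr. When r = 0, u = 4; when r = 3, u = 19.
The integral becomes ∫ u**2 du from 4 to 19, with antiderivative u**3/3.
Back in r: F(r) = (5*r + 4)**3/3.
Then F(3) - F(0) = (6859/3) - (64/3) = 2265.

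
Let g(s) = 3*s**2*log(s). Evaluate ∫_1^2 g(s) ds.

Integrate by parts once (u = ln s, dv = 3*s**2 ds).
An antiderivative is F(s) = s**3*(3*log(s) - 1)/3.
Then F(2) - F(1) = (-8/3 + 8*log(2)) - (-1/3) = -7/3 + 8*log(2).

-7/3 + 8*log(2)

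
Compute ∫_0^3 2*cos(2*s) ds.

Let u = 2*s, so du = 2 ds. When s = 0, u = 0; when s = 3, u = 6.
The integral becomes ∫ cos(u) du from 0 to 6, with antiderivative sin(u).
Back in s: F(s) = sin(2*s).
Then F(3) - F(0) = (sin(6)) - (0) = sin(6).

sin(6)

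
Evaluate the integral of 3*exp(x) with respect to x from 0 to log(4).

An antiderivative is F(x) = 3*exp(x).
Then F(log(4)) - F(0) = (12) - (3) = 9.

9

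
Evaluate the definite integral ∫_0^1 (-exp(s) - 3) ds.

An antiderivative is F(s) = -3*s - exp(s).
Then F(1) - F(0) = (-3 - E) - (-1) = -E - 2.

-E - 2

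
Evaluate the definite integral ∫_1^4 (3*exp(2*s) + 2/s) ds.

-3*exp(2)/2 + log(16) + 3*exp(8)/2

An antiderivative is F(s) = 3*exp(2*s)/2 + 2*log(s).
Then F(4) - F(1) = (log(16) + 3*exp(8)/2) - (3*exp(2)/2) = -3*exp(2)/2 + log(16) + 3*exp(8)/2.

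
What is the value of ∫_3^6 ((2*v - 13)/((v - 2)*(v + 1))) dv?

Factor the denominator: v**2 - v - 2 = (v + 1)(v - 2).
Partial fractions: (2*v - 13)/((v - 2)*(v + 1)) = 5/(v + 1) - 3/(v - 2).
An antiderivative is F(v) = -3*log(v - 2) + 5*log(v + 1).
Then F(6) - F(3) = (-6*log(2) + 5*log(7)) - (10*log(2)) = -16*log(2) + 5*log(7).

-16*log(2) + 5*log(7)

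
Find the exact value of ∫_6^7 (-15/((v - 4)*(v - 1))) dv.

-5*log(5) + 10*log(2)

Factor the denominator: v**2 - 5*v + 4 = (v - 1)(v - 4).
Partial fractions: -15/((v - 4)*(v - 1)) = 5/(v - 1) - 5/(v - 4).
An antiderivative is F(v) = -5*log(v - 4) + 5*log(v - 1).
Then F(7) - F(6) = (log(32)) - (-5*log(2) + 5*log(5)) = -5*log(5) + 10*log(2).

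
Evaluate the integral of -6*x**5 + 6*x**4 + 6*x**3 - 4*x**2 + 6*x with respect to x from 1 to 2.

By the power rule, an antiderivative is F(x) = -x**6 + 6*x**5/5 + 3*x**4/2 - 4*x**3/3 + 3*x**2.
Then F(2) - F(1) = (-4/15) - (101/30) = -109/30.

-109/30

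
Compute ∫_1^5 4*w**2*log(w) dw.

Integrate by parts once (u = ln w, dv = 4*w**2 dw).
An antiderivative is F(w) = 4*w**3*(3*log(w) - 1)/9.
Then F(5) - F(1) = (-500/9 + 500*log(5)/3) - (-4/9) = -496/9 + 500*log(5)/3.

-496/9 + 500*log(5)/3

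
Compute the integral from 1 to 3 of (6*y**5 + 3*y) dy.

740

By the power rule, an antiderivative is F(y) = y**6 + 3*y**2/2.
Then F(3) - F(1) = (1485/2) - (5/2) = 740.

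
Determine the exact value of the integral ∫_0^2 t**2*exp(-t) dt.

2 - 10*exp(-2)

Integrate by parts twice (u = t^2, dv = exp(-t) dt).
An antiderivative is F(t) = (-t**2 - 2*t - 2)*exp(-t).
Then F(2) - F(0) = (-10*exp(-2)) - (-2) = 2 - 10*exp(-2).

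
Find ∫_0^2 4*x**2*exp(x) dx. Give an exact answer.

Integrate by parts twice (u = x^2, dv = 4*exp(x) dx).
An antiderivative is F(x) = (4*x**2 - 8*x + 8)*exp(x).
Then F(2) - F(0) = (8*exp(2)) - (8) = -8 + 8*exp(2).

-8 + 8*exp(2)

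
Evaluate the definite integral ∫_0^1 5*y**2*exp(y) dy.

-10 + 5*E

Integrate by parts twice (u = y^2, dv = 5*exp(y) dy).
An antiderivative is F(y) = (5*y**2 - 10*y + 10)*exp(y).
Then F(1) - F(0) = (5*E) - (10) = -10 + 5*E.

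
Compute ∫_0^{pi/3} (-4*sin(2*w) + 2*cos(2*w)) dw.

An antiderivative is F(w) = sin(2*w) + 2*cos(2*w).
Then F(pi/3) - F(0) = (-1 + sqrt(3)/2) - (2) = -3 + sqrt(3)/2.

-3 + sqrt(3)/2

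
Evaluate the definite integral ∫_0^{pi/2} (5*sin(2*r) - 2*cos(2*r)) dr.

5

An antiderivative is F(r) = -sin(2*r) - 5*cos(2*r)/2.
Then F(pi/2) - F(0) = (5/2) - (-5/2) = 5.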